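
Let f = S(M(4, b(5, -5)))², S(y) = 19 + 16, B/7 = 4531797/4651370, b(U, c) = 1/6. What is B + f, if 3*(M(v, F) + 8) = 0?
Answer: 5729650829/4651370 ≈ 1231.8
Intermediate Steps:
b(U, c) = ⅙
M(v, F) = -8 (M(v, F) = -8 + (⅓)*0 = -8 + 0 = -8)
B = 31722579/4651370 (B = 7*(4531797/4651370) = 31722579/4651370 ≈ 6.8201)
S(y) = 35
f = 1225 (f = 35² = 1225)
B + f = 31722579/4651370 + 1225 = 5729650829/4651370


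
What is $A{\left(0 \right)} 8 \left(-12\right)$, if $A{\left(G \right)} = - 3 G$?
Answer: $0$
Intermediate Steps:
$A{\left(0 \right)} 8 \left(-12\right) = \left(-3\right) 0 \cdot 8 \left(-12\right) = 0 \cdot 8 \left(-12\right) = 0 \left(-12\right) = 0$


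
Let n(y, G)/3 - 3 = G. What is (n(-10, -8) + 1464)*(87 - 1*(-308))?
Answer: 572355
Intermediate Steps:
n(y, G) = 9 + 3*G
(n(-10, -8) + 1464)*(87 - 1*(-308)) = ((9 + 3*(-8)) + 1464)*(87 - 1*(-308)) = ((9 - 24) + 1464)*(87 + 308) = (-15 + 1464)*395 = 1449*395 = 572355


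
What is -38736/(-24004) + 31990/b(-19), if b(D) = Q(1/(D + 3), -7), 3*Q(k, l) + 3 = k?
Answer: -1316311572/42007 ≈ -31336.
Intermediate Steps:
Q(k, l) = -1 + k/3
b(D) = -1 + 1/(3*(3 + D)) (b(D) = -1 + 1/(3*(D + 3)) = -1 + 1/(3*(3 + D)))
-38736/(-24004) + 31990/b(-19) = -38736/(-24004) + 31990/(((-8/3 - 1*(-19))/(3 - 19))) = -38736*(-1/24004) + 31990/(((-8/3 + 19)/(-16))) = 9684/6001 + 31990/((-1/16*49/3)) = 9684/6001 + 31990/(-49/48) = 9684/6001 + 31990*(-48/49) = 9684/6001 - 219360/7 = -1316311572/42007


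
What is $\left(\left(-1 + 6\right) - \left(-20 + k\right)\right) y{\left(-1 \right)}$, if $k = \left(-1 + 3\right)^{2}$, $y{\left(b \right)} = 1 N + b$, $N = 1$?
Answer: $0$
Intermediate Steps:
$y{\left(b \right)} = 1 + b$ ($y{\left(b \right)} = 1 \cdot 1 + b = 1 + b$)
$k = 4$ ($k = 2^{2} = 4$)
$\left(\left(-1 + 6\right) - \left(-20 + k\right)\right) y{\left(-1 \right)} = \left(\left(-1 + 6\right) + \left(20 - 4\right)\right) \left(1 - 1\right) = \left(5 + \left(20 - 4\right)\right) 0 = \left(5 + 16\right) 0 = 21 \cdot 0 = 0$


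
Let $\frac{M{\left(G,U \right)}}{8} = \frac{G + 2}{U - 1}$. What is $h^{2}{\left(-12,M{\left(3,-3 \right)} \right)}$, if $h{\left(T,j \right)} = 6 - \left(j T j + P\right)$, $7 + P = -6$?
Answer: $1485961$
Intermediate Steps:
$P = -13$ ($P = -7 - 6 = -13$)
$M{\left(G,U \right)} = \frac{8 \left(2 + G\right)}{-1 + U}$ ($M{\left(G,U \right)} = 8 \frac{G + 2}{U - 1} = 8 \frac{2 + G}{-1 + U} = \frac{8 \left(2 + G\right)}{-1 + U}$)
$h{\left(T,j \right)} = 19 - T j^{2}$ ($h{\left(T,j \right)} = 6 - \left(j T j - 13\right) = 6 - \left(T j j - 13\right) = 6 - \left(T j^{2} - 13\right) = 6 - \left(-13 + T j^{2}\right) = 19 - T j^{2}$)
$h^{2}{\left(-12,M{\left(3,-3 \right)} \right)} = \left(19 - - 12 \left(\frac{8 \left(2 + 3\right)}{-1 - 3}\right)^{2}\right)^{2} = \left(19 - - 12 \left(8 \frac{1}{-4} \cdot 5\right)^{2}\right)^{2} = \left(19 - - 12 \left(8 \left(- \frac{1}{4}\right) 5\right)^{2}\right)^{2} = \left(19 - - 12 \left(-10\right)^{2}\right)^{2} = \left(19 - \left(-12\right) 100\right)^{2} = \left(19 + 1200\right)^{2} = 1219^{2} = 1485961$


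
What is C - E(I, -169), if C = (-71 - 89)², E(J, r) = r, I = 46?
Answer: 25769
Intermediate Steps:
C = 25600 (C = (-160)² = 25600)
C - E(I, -169) = 25600 - 1*(-169) = 25600 + 169 = 25769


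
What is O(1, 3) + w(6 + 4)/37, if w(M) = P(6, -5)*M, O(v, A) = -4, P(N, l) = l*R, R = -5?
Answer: 102/37 ≈ 2.7568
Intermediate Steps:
P(N, l) = -5*l (P(N, l) = l*(-5) = -5*l)
w(M) = 25*M (w(M) = (-5*(-5))*M = 25*M)
O(1, 3) + w(6 + 4)/37 = -4 + (25*(6 + 4))/37 = -4 + (25*10)*(1/37) = -4 + 250*(1/37) = -4 + 250/37 = 102/37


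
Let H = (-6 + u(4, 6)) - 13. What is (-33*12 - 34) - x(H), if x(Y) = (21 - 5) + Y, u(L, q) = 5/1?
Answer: -432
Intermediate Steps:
u(L, q) = 5 (u(L, q) = 5*1 = 5)
H = -14 (H = (-6 + 5) - 13 = -1 - 13 = -14)
x(Y) = 16 + Y
(-33*12 - 34) - x(H) = (-33*12 - 34) - (16 - 14) = (-396 - 34) - 1*2 = -430 - 2 = -432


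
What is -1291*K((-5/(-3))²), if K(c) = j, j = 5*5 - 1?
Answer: -30984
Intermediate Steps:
j = 24 (j = 25 - 1 = 24)
K(c) = 24
-1291*K((-5/(-3))²) = -1291*24 = -30984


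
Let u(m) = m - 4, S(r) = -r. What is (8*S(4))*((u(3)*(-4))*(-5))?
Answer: 640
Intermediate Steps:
u(m) = -4 + m
(8*S(4))*((u(3)*(-4))*(-5)) = (8*(-1*4))*(((-4 + 3)*(-4))*(-5)) = (8*(-4))*(-1*(-4)*(-5)) = -128*(-5) = -32*(-20) = 640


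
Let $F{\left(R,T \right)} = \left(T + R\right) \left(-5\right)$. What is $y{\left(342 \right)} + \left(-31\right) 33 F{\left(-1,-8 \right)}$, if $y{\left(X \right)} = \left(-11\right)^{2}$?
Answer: $-45914$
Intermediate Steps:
$F{\left(R,T \right)} = - 5 R - 5 T$ ($F{\left(R,T \right)} = \left(R + T\right) \left(-5\right) = - 5 R - 5 T$)
$y{\left(X \right)} = 121$
$y{\left(342 \right)} + \left(-31\right) 33 F{\left(-1,-8 \right)} = 121 + \left(-31\right) 33 \left(\left(-5\right) \left(-1\right) - -40\right) = 121 - 1023 \left(5 + 40\right) = 121 - 46035 = -45914$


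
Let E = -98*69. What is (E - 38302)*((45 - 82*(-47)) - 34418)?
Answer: 1375308216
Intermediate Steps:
E = -6762
(E - 38302)*((45 - 82*(-47)) - 34418) = (-6762 - 38302)*((45 - 82*(-47)) - 34418) = -45064*((45 + 3854) - 34418) = -45064*(3899 - 34418) = -45064*(-30519) = 1375308216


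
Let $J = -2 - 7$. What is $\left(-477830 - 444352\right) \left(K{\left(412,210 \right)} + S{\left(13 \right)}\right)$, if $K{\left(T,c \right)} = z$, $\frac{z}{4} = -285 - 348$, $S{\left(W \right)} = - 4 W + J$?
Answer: $2391217926$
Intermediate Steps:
$J = -9$ ($J = -2 - 7 = -9$)
$S{\left(W \right)} = -9 - 4 W$ ($S{\left(W \right)} = - 4 W - 9 = -9 - 4 W$)
$z = -2532$ ($z = 4 \left(-285 - 348\right) = 4 \left(-633\right) = -2532$)
$K{\left(T,c \right)} = -2532$
$\left(-477830 - 444352\right) \left(K{\left(412,210 \right)} + S{\left(13 \right)}\right) = \left(-477830 - 444352\right) \left(-2532 - 61\right) = - 922182 \left(-2532 - 61\right) = \left(-922182\right) \left(-2593\right) = 2391217926$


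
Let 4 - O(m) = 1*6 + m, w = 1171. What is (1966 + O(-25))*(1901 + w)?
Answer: 6110208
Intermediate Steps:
O(m) = -2 - m (O(m) = 4 - (1*6 + m) = 4 - (6 + m) = 4 + (-6 - m) = -2 - m)
(1966 + O(-25))*(1901 + w) = (1966 + (-2 - 1*(-25)))*(1901 + 1171) = (1966 + (-2 + 25))*3072 = (1966 + 23)*3072 = 1989*3072 = 6110208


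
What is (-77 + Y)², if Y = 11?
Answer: 4356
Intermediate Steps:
(-77 + Y)² = (-77 + 11)² = (-66)² = 4356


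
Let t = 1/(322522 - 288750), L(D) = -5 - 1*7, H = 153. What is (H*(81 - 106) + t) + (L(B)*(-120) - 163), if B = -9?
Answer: -86051055/33772 ≈ -2548.0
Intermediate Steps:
L(D) = -12 (L(D) = -5 - 7 = -12)
t = 1/33772 ≈ 2.9610e-5
(H*(81 - 106) + t) + (L(B)*(-120) - 163) = (153*(81 - 106) + 1/33772) + (-12*(-120) - 163) = (153*(-25) + 1/33772) + (1440 - 163) = (-3825 + 1/33772) + 1277 = -129177899/33772 + 1277 = -86051055/33772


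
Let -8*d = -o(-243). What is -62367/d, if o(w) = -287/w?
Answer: -121241448/287 ≈ -4.2244e+5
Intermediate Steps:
d = 287/1944 (d = -(-1)*(-287/(-243))/8 = -(-1)*(-287*(-1/243))/8 = -(-1)*287/(8*243) = -1/8*(-287/243) = 287/1944 ≈ 0.14763)
-62367/d = -62367/287/1944 = -62367*1944/287 = -121241448/287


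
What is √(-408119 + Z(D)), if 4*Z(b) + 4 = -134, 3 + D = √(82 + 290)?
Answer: I*√1632614/2 ≈ 638.87*I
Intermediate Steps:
D = -3 + 2*√93 (D = -3 + √(82 + 290) = -3 + √372 = -3 + 2*√93 ≈ 16.287)
Z(b) = -69/2 (Z(b) = -1 + (¼)*(-134) = -1 - 67/2 = -69/2)
√(-408119 + Z(D)) = √(-408119 - 69/2) = √(-816307/2) = I*√1632614/2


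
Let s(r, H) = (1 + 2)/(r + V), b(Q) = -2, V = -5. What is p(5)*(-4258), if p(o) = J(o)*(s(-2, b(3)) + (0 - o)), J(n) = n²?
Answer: 4045100/7 ≈ 5.7787e+5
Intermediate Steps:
s(r, H) = 3/(-5 + r) (s(r, H) = (1 + 2)/(r - 5) = 3/(-5 + r))
p(o) = o²*(-3/7 - o) (p(o) = o²*(3/(-5 - 2) + (0 - o)) = o²*(3/(-7) - o) = o²*(3*(-⅐) - o) = o²*(-3/7 - o))
p(5)*(-4258) = (5²*(-3/7 - 1*5))*(-4258) = (25*(-3/7 - 5))*(-4258) = (25*(-38/7))*(-4258) = -950/7*(-4258) = 4045100/7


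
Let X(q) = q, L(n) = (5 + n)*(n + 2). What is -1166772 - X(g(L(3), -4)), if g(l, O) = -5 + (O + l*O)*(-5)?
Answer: -1167587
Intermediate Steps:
L(n) = (2 + n)*(5 + n) (L(n) = (5 + n)*(2 + n) = (2 + n)*(5 + n))
g(l, O) = -5 - 5*O - 5*O*l (g(l, O) = -5 + (O + O*l)*(-5) = -5 + (-5*O - 5*O*l) = -5 - 5*O - 5*O*l)
-1166772 - X(g(L(3), -4)) = -1166772 - (-5 - 5*(-4) - 5*(-4)*(10 + 3² + 7*3)) = -1166772 - (-5 + 20 - 5*(-4)*(10 + 9 + 21)) = -1166772 - (-5 + 20 - 5*(-4)*40) = -1166772 - (-5 + 20 + 800) = -1166772 - 1*815 = -1166772 - 815 = -1167587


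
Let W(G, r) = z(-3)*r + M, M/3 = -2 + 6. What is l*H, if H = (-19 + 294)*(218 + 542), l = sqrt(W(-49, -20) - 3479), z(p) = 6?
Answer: 209000*I*sqrt(3587) ≈ 1.2517e+7*I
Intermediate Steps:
M = 12 (M = 3*(-2 + 6) = 3*4 = 12)
W(G, r) = 12 + 6*r (W(G, r) = 6*r + 12 = 12 + 6*r)
l = I*sqrt(3587) (l = sqrt((12 + 6*(-20)) - 3479) = sqrt((12 - 120) - 3479) = sqrt(-108 - 3479) = sqrt(-3587) = I*sqrt(3587) ≈ 59.892*I)
H = 209000 (H = 275*760 = 209000)
l*H = (I*sqrt(3587))*209000 = 209000*I*sqrt(3587)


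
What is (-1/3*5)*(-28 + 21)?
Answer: 35/3 ≈ 11.667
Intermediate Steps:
(-1/3*5)*(-28 + 21) = (-1*1/3*5)*(-7) = -1/3*5*(-7) = -5/3*(-7) = 35/3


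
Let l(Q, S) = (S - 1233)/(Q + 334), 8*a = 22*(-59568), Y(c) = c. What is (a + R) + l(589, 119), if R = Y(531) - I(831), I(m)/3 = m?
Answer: -153010516/923 ≈ -1.6578e+5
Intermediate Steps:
I(m) = 3*m
a = -163812 (a = (22*(-59568))/8 = (1/8)*(-1310496) = -163812)
l(Q, S) = (-1233 + S)/(334 + Q)
R = -1962 (R = 531 - 3*831 = 531 - 1*2493 = 531 - 2493 = -1962)
(a + R) + l(589, 119) = (-163812 - 1962) + (-1233 + 119)/(334 + 589) = -165774 - 1114/923 = -153010516/923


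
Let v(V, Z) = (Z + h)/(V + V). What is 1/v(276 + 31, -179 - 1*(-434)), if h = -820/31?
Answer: 19034/7085 ≈ 2.6865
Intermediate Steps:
h = -820/31 (h = -820*1/31 = -820/31 ≈ -26.452)
v(V, Z) = (-820/31 + Z)/(2*V) (v(V, Z) = (Z - 820/31)/(V + V) = (-820/31 + Z)/((2*V)) = (-820/31 + Z)*(1/(2*V)) = (-820/31 + Z)/(2*V))
1/v(276 + 31, -179 - 1*(-434)) = 1/((-820 + 31*(-179 - 1*(-434)))/(62*(276 + 31))) = 1/((1/62)*(-820 + 31*(-179 + 434))/307) = 1/((1/62)*(1/307)*(-820 + 31*255)) = 1/((1/62)*(1/307)*(-820 + 7905)) = 1/((1/62)*(1/307)*7085) = 1/(7085/19034) = 19034/7085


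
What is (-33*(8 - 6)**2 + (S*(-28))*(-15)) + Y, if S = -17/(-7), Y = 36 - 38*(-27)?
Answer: 1950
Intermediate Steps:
Y = 1062 (Y = 36 + 1026 = 1062)
S = 17/7 (S = -17*(-1/7) = 17/7 ≈ 2.4286)
(-33*(8 - 6)**2 + (S*(-28))*(-15)) + Y = (-33*(8 - 6)**2 + ((17/7)*(-28))*(-15)) + 1062 = (-33*2**2 - 68*(-15)) + 1062 = (-33*4 + 1020) + 1062 = (-132 + 1020) + 1062 = 888 + 1062 = 1950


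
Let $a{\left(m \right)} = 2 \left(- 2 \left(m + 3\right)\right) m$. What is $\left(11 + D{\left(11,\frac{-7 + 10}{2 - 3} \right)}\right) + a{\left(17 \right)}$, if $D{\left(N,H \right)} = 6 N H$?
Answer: $-1547$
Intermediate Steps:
$a{\left(m \right)} = m \left(-12 - 4 m\right)$ ($a{\left(m \right)} = 2 \left(- 2 \left(3 + m\right)\right) m = 2 \left(-6 - 2 m\right) m = \left(-12 - 4 m\right) m = m \left(-12 - 4 m\right)$)
$D{\left(N,H \right)} = 6 H N$
$\left(11 + D{\left(11,\frac{-7 + 10}{2 - 3} \right)}\right) + a{\left(17 \right)} = \left(11 + 6 \frac{-7 + 10}{2 - 3} \cdot 11\right) - 68 \left(3 + 17\right) = \left(11 + 6 \frac{3}{-1} \cdot 11\right) - 68 \cdot 20 = \left(11 + 6 \cdot 3 \left(-1\right) 11\right) - 1360 = \left(11 + 6 \left(-3\right) 11\right) - 1360 = \left(11 - 198\right) - 1360 = -187 - 1360 = -1547$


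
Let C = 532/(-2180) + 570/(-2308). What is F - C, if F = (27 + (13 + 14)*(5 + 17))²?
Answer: 242541502937/628930 ≈ 3.8564e+5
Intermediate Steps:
F = 385641 (F = (27 + 27*22)² = (27 + 594)² = 621² = 385641)
C = -308807/628930 (C = 532*(-1/2180) + 570*(-1/2308) = -133/545 - 285/1154 = -308807/628930 ≈ -0.49100)
F - C = 385641 - 1*(-308807/628930) = 385641 + 308807/628930 = 242541502937/628930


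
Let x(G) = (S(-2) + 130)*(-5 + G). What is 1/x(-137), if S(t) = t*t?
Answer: -1/19028 ≈ -5.2554e-5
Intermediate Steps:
S(t) = t**2
x(G) = -670 + 134*G (x(G) = ((-2)**2 + 130)*(-5 + G) = (4 + 130)*(-5 + G) = 134*(-5 + G) = -670 + 134*G)
1/x(-137) = 1/(-670 + 134*(-137)) = 1/(-670 - 18358) = 1/(-19028) = -1/19028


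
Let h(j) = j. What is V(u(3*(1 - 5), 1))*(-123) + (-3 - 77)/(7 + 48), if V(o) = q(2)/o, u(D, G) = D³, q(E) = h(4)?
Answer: -1853/1584 ≈ -1.1698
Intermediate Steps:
q(E) = 4
V(o) = 4/o
V(u(3*(1 - 5), 1))*(-123) + (-3 - 77)/(7 + 48) = (4/((3*(1 - 5))³))*(-123) + (-3 - 77)/(7 + 48) = (4/((3*(-4))³))*(-123) - 80/55 = (4/((-12)³))*(-123) - 80*1/55 = (4/(-1728))*(-123) - 16/11 = (4*(-1/1728))*(-123) - 16/11 = -1/432*(-123) - 16/11 = 41/144 - 16/11 = -1853/1584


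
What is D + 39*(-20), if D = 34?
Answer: -746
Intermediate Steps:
D + 39*(-20) = 34 + 39*(-20) = 34 - 780 = -746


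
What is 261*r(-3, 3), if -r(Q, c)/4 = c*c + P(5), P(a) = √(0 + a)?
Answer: -9396 - 1044*√5 ≈ -11730.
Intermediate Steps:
P(a) = √a
r(Q, c) = -4*√5 - 4*c² (r(Q, c) = -4*(c*c + √5) = -4*(c² + √5) = -4*(√5 + c²) = -4*√5 - 4*c²)
261*r(-3, 3) = 261*(-4*√5 - 4*3²) = 261*(-4*√5 - 4*9) = 261*(-4*√5 - 36) = 261*(-36 - 4*√5) = -9396 - 1044*√5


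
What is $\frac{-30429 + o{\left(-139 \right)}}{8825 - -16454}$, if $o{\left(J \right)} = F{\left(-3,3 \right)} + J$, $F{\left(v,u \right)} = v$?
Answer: $- \frac{30571}{25279} \approx -1.2093$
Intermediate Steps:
$o{\left(J \right)} = -3 + J$
$\frac{-30429 + o{\left(-139 \right)}}{8825 - -16454} = \frac{-30429 - 142}{8825 - -16454} = \frac{-30429 - 142}{8825 + 16454} = - \frac{30571}{25279}$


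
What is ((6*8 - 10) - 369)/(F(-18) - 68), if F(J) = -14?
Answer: 331/82 ≈ 4.0366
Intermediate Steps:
((6*8 - 10) - 369)/(F(-18) - 68) = ((6*8 - 10) - 369)/(-14 - 68) = ((48 - 10) - 369)/(-82) = (38 - 369)*(-1/82) = -331*(-1/82) = 331/82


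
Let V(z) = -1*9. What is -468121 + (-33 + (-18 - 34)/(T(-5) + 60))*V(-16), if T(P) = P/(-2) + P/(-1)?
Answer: -7017256/15 ≈ -4.6782e+5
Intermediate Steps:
T(P) = -3*P/2 (T(P) = P*(-1/2) + P*(-1) = -P/2 - P = -3*P/2)
V(z) = -9
-468121 + (-33 + (-18 - 34)/(T(-5) + 60))*V(-16) = -468121 + (-33 + (-18 - 34)/(-3/2*(-5) + 60))*(-9) = -468121 + (-33 - 52/(15/2 + 60))*(-9) = -468121 + (-33 - 52/135/2)*(-9) = -468121 + (-33 - 52*2/135)*(-9) = -468121 + (-33 - 104/135)*(-9) = -468121 - 4559/135*(-9) = -468121 + 4559/15 = -7017256/15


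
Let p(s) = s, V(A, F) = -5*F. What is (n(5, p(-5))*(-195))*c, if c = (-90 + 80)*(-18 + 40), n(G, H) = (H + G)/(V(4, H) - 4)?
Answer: 0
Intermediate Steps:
n(G, H) = (G + H)/(-4 - 5*H) (n(G, H) = (H + G)/(-5*H - 4) = (G + H)/(-4 - 5*H))
c = -220 (c = -10*22 = -220)
(n(5, p(-5))*(-195))*c = (((-1*5 - 1*(-5))/(4 + 5*(-5)))*(-195))*(-220) = (((-5 + 5)/(4 - 25))*(-195))*(-220) = ((0/(-21))*(-195))*(-220) = (-1/21*0*(-195))*(-220) = (0*(-195))*(-220) = 0*(-220) = 0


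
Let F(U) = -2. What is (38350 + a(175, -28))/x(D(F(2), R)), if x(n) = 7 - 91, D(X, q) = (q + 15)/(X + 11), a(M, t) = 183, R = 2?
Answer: -38533/84 ≈ -458.73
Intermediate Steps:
D(X, q) = (15 + q)/(11 + X)
x(n) = -84
(38350 + a(175, -28))/x(D(F(2), R)) = (38350 + 183)/(-84) = 38533*(-1/84) = -38533/84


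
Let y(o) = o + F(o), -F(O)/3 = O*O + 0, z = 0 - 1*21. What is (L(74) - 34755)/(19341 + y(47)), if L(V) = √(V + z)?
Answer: -4965/1823 + √53/12761 ≈ -2.7230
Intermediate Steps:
z = -21 (z = 0 - 21 = -21)
L(V) = √(-21 + V) (L(V) = √(V - 21) = √(-21 + V))
F(O) = -3*O² (F(O) = -3*(O*O + 0) = -3*(O² + 0) = -3*O²)
y(o) = o - 3*o²
(L(74) - 34755)/(19341 + y(47)) = (√(-21 + 74) - 34755)/(19341 + 47*(1 - 3*47)) = (√53 - 34755)/(19341 + 47*(1 - 141)) = (-34755 + √53)/(19341 + 47*(-140)) = (-34755 + √53)/(19341 - 6580) = (-34755 + √53)/12761 = (-34755 + √53)*(1/12761) = -4965/1823 + √53/12761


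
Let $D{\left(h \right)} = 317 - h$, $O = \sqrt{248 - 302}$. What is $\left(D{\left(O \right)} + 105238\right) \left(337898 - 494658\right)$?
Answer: $-16546801800 + 470280 i \sqrt{6} \approx -1.6547 \cdot 10^{10} + 1.1519 \cdot 10^{6} i$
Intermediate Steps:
$O = 3 i \sqrt{6}$ ($O = \sqrt{-54} = 3 i \sqrt{6} \approx 7.3485 i$)
$\left(D{\left(O \right)} + 105238\right) \left(337898 - 494658\right) = \left(\left(317 - 3 i \sqrt{6}\right) + 105238\right) \left(337898 - 494658\right) = \left(\left(317 - 3 i \sqrt{6}\right) + 105238\right) \left(-156760\right) = \left(105555 - 3 i \sqrt{6}\right) \left(-156760\right) = -16546801800 + 470280 i \sqrt{6}$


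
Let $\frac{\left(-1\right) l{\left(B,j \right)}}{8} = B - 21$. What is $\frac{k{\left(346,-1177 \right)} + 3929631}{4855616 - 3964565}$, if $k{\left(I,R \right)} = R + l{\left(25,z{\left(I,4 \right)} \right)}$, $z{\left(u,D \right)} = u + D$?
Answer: $\frac{1309474}{297017} \approx 4.4088$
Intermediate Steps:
$z{\left(u,D \right)} = D + u$
$l{\left(B,j \right)} = 168 - 8 B$ ($l{\left(B,j \right)} = - 8 \left(B - 21\right) = - 8 \left(-21 + B\right) = 168 - 8 B$)
$k{\left(I,R \right)} = -32 + R$ ($k{\left(I,R \right)} = R + \left(168 - 200\right) = R - 32 = -32 + R$)
$\frac{k{\left(346,-1177 \right)} + 3929631}{4855616 - 3964565} = \frac{\left(-32 - 1177\right) + 3929631}{4855616 - 3964565} = \frac{-1209 + 3929631}{891051} = 3928422 \cdot \frac{1}{891051} = \frac{1309474}{297017}$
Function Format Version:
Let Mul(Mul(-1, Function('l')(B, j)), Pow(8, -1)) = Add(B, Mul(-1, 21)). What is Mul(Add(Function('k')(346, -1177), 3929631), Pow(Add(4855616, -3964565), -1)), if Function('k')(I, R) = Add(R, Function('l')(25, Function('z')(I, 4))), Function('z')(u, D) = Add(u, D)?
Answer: Rational(1309474, 297017) ≈ 4.4088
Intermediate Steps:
Function('z')(u, D) = Add(D, u)
Function('l')(B, j) = Add(168, Mul(-8, B)) (Function('l')(B, j) = Mul(-8, Add(B, Mul(-1, 21))) = Mul(-8, Add(B, -21)) = Mul(-8, Add(-21, B)) = Add(168, Mul(-8, B)))
Function('k')(I, R) = Add(-32, R) (Function('k')(I, R) = Add(R, Add(168, Mul(-8, 25))) = Add(R, Add(168, -200)) = Add(R, -32) = Add(-32, R))
Mul(Add(Function('k')(346, -1177), 3929631), Pow(Add(4855616, -3964565), -1)) = Mul(Add(Add(-32, -1177), 3929631), Pow(Add(4855616, -3964565), -1)) = Mul(Add(-1209, 3929631), Pow(891051, -1)) = Mul(3928422, Rational(1, 891051)) = Rational(1309474, 297017)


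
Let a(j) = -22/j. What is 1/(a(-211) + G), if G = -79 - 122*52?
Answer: -211/1355231 ≈ -0.00015569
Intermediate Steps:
G = -6423 (G = -79 - 6344 = -6423)
1/(a(-211) + G) = 1/(-22/(-211) - 6423) = 1/(-22*(-1/211) - 6423) = 1/(22/211 - 6423) = 1/(-1355231/211) = -211/1355231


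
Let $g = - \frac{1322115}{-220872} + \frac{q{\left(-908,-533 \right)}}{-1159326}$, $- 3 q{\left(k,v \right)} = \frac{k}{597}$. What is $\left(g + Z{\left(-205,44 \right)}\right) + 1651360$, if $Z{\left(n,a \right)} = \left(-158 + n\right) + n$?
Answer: $\frac{126178251623527208033}{76434701703192} \approx 1.6508 \cdot 10^{6}$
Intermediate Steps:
$q{\left(k,v \right)} = - \frac{k}{1791}$ ($q{\left(k,v \right)} = - \frac{k \frac{1}{597}}{3} = - \frac{\frac{1}{597} k}{3} = - \frac{k}{1791}$)
$g = \frac{457529511479969}{76434701703192}$ ($g = - \frac{1322115}{-220872} + \frac{\left(- \frac{1}{1791}\right) \left(-908\right)}{-1159326} = \left(-1322115\right) \left(- \frac{1}{220872}\right) + \frac{908}{1791} \left(- \frac{1}{1159326}\right) = \frac{440705}{73624} - \frac{454}{1038176433} = \frac{457529511479969}{76434701703192} \approx 5.9859$)
$Z{\left(n,a \right)} = -158 + 2 n$
$\left(g + Z{\left(-205,44 \right)}\right) + 1651360 = \left(\frac{457529511479969}{76434701703192} + \left(-158 + 2 \left(-205\right)\right)\right) + 1651360 = \left(\frac{457529511479969}{76434701703192} - 568\right) + 1651360 = - \frac{42957381055933087}{76434701703192} + 1651360 = \frac{126178251623527208033}{76434701703192}$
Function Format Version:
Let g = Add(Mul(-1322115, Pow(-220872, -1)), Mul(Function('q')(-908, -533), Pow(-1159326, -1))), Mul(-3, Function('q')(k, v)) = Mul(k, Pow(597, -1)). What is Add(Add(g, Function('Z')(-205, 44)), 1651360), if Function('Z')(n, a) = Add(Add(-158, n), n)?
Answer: Rational(126178251623527208033, 76434701703192) ≈ 1.6508e+6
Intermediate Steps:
Function('q')(k, v) = Mul(Rational(-1, 1791), k) (Function('q')(k, v) = Mul(Rational(-1, 3), Mul(k, Pow(597, -1))) = Mul(Rational(-1, 3), Mul(k, Rational(1, 597))) = Mul(Rational(-1, 3), Mul(Rational(1, 597), k)) = Mul(Rational(-1, 1791), k))
g = Rational(457529511479969, 76434701703192) (g = Add(Mul(-1322115, Pow(-220872, -1)), Mul(Mul(Rational(-1, 1791), -908), Pow(-1159326, -1))) = Add(Mul(-1322115, Rational(-1, 220872)), Mul(Rational(908, 1791), Rational(-1, 1159326))) = Add(Rational(440705, 73624), Rational(-454, 1038176433)) = Rational(457529511479969, 76434701703192) ≈ 5.9859)
Function('Z')(n, a) = Add(-158, Mul(2, n))
Add(Add(g, Function('Z')(-205, 44)), 1651360) = Add(Add(Rational(457529511479969, 76434701703192), Add(-158, Mul(2, -205))), 1651360) = Add(Add(Rational(457529511479969, 76434701703192), Add(-158, -410)), 1651360) = Add(Add(Rational(457529511479969, 76434701703192), -568), 1651360) = Add(Rational(-42957381055933087, 76434701703192), 1651360) = Rational(126178251623527208033, 76434701703192)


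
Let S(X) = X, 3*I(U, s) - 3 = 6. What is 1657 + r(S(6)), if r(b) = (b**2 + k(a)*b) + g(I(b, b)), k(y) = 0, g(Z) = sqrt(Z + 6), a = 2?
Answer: 1696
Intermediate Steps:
I(U, s) = 3 (I(U, s) = 1 + (1/3)*6 = 1 + 2 = 3)
g(Z) = sqrt(6 + Z)
r(b) = 3 + b**2 (r(b) = (b**2 + 0*b) + sqrt(6 + 3) = (b**2 + 0) + sqrt(9) = b**2 + 3 = 3 + b**2)
1657 + r(S(6)) = 1657 + (3 + 6**2) = 1657 + (3 + 36) = 1657 + 39 = 1696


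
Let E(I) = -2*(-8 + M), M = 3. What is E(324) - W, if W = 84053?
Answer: -84043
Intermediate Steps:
E(I) = 10 (E(I) = -2*(-8 + 3) = -2*(-5) = 10)
E(324) - W = 10 - 1*84053 = 10 - 84053 = -84043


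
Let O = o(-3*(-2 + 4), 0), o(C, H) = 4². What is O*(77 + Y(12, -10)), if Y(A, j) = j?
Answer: 1072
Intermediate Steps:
o(C, H) = 16
O = 16
O*(77 + Y(12, -10)) = 16*(77 - 10) = 16*67 = 1072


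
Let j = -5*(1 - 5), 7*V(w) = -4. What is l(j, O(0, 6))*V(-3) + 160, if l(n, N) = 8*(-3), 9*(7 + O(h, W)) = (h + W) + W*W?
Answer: 1216/7 ≈ 173.71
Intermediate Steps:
O(h, W) = -7 + W/9 + h/9 + W²/9 (O(h, W) = -7 + ((h + W) + W*W)/9 = -7 + ((W + h) + W²)/9 = -7 + (W + h + W²)/9 = -7 + (W/9 + h/9 + W²/9) = -7 + W/9 + h/9 + W²/9)
V(w) = -4/7 (V(w) = (⅐)*(-4) = -4/7)
j = 20 (j = -5*(-4) = 20)
l(n, N) = -24
l(j, O(0, 6))*V(-3) + 160 = -24*(-4/7) + 160 = 96/7 + 160 = 1216/7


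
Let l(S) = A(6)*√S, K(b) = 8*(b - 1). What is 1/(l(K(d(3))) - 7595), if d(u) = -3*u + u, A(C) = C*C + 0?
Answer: -1085/8250943 - 72*I*√14/57756601 ≈ -0.0001315 - 4.6644e-6*I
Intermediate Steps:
A(C) = C² (A(C) = C² + 0 = C²)
d(u) = -2*u
K(b) = -8 + 8*b (K(b) = 8*(-1 + b) = -8 + 8*b)
l(S) = 36*√S (l(S) = 6²*√S = 36*√S)
1/(l(K(d(3))) - 7595) = 1/(36*√(-8 + 8*(-2*3)) - 7595) = 1/(36*√(-8 + 8*(-6)) - 7595) = 1/(36*√(-8 - 48) - 7595) = 1/(36*√(-56) - 7595) = 1/(36*(2*I*√14) - 7595) = 1/(72*I*√14 - 7595) = 1/(-7595 + 72*I*√14)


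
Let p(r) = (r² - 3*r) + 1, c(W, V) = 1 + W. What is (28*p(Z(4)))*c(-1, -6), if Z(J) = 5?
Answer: 0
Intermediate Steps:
p(r) = 1 + r² - 3*r
(28*p(Z(4)))*c(-1, -6) = (28*(1 + 5² - 3*5))*(1 - 1) = (28*(1 + 25 - 15))*0 = (28*11)*0 = 308*0 = 0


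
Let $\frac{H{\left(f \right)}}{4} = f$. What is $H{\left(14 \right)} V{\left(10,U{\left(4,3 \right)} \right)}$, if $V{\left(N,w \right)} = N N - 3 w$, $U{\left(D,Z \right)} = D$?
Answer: $4928$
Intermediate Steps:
$H{\left(f \right)} = 4 f$
$V{\left(N,w \right)} = N^{2} - 3 w$
$H{\left(14 \right)} V{\left(10,U{\left(4,3 \right)} \right)} = 4 \cdot 14 \left(10^{2} - 12\right) = 56 \left(100 - 12\right) = 56 \cdot 88 = 4928$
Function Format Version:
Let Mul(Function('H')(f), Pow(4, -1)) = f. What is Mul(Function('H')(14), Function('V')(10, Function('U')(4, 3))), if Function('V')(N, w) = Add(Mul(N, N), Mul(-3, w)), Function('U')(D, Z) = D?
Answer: 4928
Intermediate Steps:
Function('H')(f) = Mul(4, f)
Function('V')(N, w) = Add(Pow(N, 2), Mul(-3, w))
Mul(Function('H')(14), Function('V')(10, Function('U')(4, 3))) = Mul(Mul(4, 14), Add(Pow(10, 2), Mul(-3, 4))) = Mul(56, Add(100, -12)) = Mul(56, 88) = 4928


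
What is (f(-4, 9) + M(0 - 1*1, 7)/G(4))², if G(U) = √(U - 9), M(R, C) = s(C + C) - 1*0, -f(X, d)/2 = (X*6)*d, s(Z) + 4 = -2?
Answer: 933084/5 + 5184*I*√5/5 ≈ 1.8662e+5 + 2318.4*I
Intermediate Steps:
s(Z) = -6 (s(Z) = -4 - 2 = -6)
f(X, d) = -12*X*d (f(X, d) = -2*X*6*d = -2*6*X*d = -12*X*d)
M(R, C) = -6 (M(R, C) = -6 - 1*0 = -6 + 0 = -6)
G(U) = √(-9 + U)
(f(-4, 9) + M(0 - 1*1, 7)/G(4))² = (-12*(-4)*9 - 6/√(-9 + 4))² = (432 - 6*(-I*√5/5))² = (432 - (-6)*I*√5/5)² = (432 + 6*I*√5/5)²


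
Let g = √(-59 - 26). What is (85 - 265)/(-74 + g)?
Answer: 13320/5561 + 180*I*√85/5561 ≈ 2.3953 + 0.29842*I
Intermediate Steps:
g = I*√85 (g = √(-85) = I*√85 ≈ 9.2195*I)
(85 - 265)/(-74 + g) = (85 - 265)/(-74 + I*√85) = -180/(-74 + I*√85)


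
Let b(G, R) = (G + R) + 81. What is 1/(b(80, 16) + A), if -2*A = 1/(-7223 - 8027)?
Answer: 30500/5398501 ≈ 0.0056497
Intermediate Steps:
A = 1/30500 (A = -1/(2*(-7223 - 8027)) = -½/(-15250) = -½*(-1/15250) = 1/30500 ≈ 3.2787e-5)
b(G, R) = 81 + G + R
1/(b(80, 16) + A) = 1/((81 + 80 + 16) + 1/30500) = 1/(177 + 1/30500) = 1/(5398501/30500) = 30500/5398501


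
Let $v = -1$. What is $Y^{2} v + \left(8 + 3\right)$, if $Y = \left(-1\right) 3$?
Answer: $2$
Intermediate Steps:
$Y = -3$
$Y^{2} v + \left(8 + 3\right) = \left(-3\right)^{2} \left(-1\right) + \left(8 + 3\right) = 9 \left(-1\right) + 11 = -9 + 11 = 2$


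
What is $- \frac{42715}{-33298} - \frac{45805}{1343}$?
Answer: $- \frac{1467848645}{44719214} \approx -32.824$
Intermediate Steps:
$- \frac{42715}{-33298} - \frac{45805}{1343} = \left(-42715\right) \left(- \frac{1}{33298}\right) - \frac{45805}{1343} = \frac{42715}{33298} - \frac{45805}{1343} = - \frac{1467848645}{44719214}$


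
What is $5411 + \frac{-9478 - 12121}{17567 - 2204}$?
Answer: $\frac{83107594}{15363} \approx 5409.6$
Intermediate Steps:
$5411 + \frac{-9478 - 12121}{17567 - 2204} = 5411 - \frac{21599}{17567 - 2204} = 5411 - \frac{21599}{15363} = \frac{83107594}{15363}$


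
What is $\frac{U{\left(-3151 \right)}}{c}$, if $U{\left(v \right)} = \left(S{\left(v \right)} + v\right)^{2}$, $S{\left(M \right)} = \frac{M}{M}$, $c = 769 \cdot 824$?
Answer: $\frac{2480625}{158414} \approx 15.659$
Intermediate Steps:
$c = 633656$
$S{\left(M \right)} = 1$
$U{\left(v \right)} = \left(1 + v\right)^{2}$
$\frac{U{\left(-3151 \right)}}{c} = \frac{\left(1 - 3151\right)^{2}}{633656} = \left(-3150\right)^{2} \cdot \frac{1}{633656} = 9922500 \cdot \frac{1}{633656} = \frac{2480625}{158414}$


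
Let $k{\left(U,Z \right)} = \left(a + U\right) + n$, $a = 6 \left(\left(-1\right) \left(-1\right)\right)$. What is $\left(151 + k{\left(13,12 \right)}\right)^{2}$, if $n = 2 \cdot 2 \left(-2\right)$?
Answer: $26244$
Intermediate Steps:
$n = -8$ ($n = 4 \left(-2\right) = -8$)
$a = 6$ ($a = 6 \cdot 1 = 6$)
$k{\left(U,Z \right)} = -2 + U$ ($k{\left(U,Z \right)} = \left(6 + U\right) - 8 = -2 + U$)
$\left(151 + k{\left(13,12 \right)}\right)^{2} = \left(151 + \left(-2 + 13\right)\right)^{2} = \left(151 + 11\right)^{2} = 162^{2} = 26244$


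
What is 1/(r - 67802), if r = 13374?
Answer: -1/54428 ≈ -1.8373e-5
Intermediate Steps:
1/(r - 67802) = 1/(13374 - 67802) = 1/(-54428) = -1/54428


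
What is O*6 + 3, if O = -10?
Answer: -57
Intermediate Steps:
O*6 + 3 = -10*6 + 3 = -60 + 3 = -57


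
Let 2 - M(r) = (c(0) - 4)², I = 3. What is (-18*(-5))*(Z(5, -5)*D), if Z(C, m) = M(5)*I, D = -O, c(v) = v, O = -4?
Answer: -15120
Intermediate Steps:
M(r) = -14 (M(r) = 2 - (0 - 4)² = 2 - 1*(-4)² = 2 - 1*16 = 2 - 16 = -14)
D = 4 (D = -1*(-4) = 4)
Z(C, m) = -42 (Z(C, m) = -14*3 = -42)
(-18*(-5))*(Z(5, -5)*D) = (-18*(-5))*(-42*4) = 90*(-168) = -15120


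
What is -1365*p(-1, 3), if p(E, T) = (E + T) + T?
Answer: -6825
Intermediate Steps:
p(E, T) = E + 2*T
-1365*p(-1, 3) = -1365*(-1 + 2*3) = -1365*(-1 + 6) = -1365*5 = -6825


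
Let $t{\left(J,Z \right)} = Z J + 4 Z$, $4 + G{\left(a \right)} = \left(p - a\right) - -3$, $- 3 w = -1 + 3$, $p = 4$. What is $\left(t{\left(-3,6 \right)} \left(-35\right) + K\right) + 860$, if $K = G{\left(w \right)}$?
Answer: $\frac{1961}{3} \approx 653.67$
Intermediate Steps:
$w = - \frac{2}{3}$ ($w = - \frac{-1 + 3}{3} = \left(- \frac{1}{3}\right) 2 = - \frac{2}{3} \approx -0.66667$)
$G{\left(a \right)} = 3 - a$ ($G{\left(a \right)} = -4 - \left(-7 + a\right) = 3 - a$)
$t{\left(J,Z \right)} = 4 Z + J Z$ ($t{\left(J,Z \right)} = J Z + 4 Z = 4 Z + J Z$)
$K = \frac{11}{3}$ ($K = 3 - - \frac{2}{3} = 3 + \frac{2}{3} = \frac{11}{3} \approx 3.6667$)
$\left(t{\left(-3,6 \right)} \left(-35\right) + K\right) + 860 = \left(6 \left(4 - 3\right) \left(-35\right) + \frac{11}{3}\right) + 860 = \left(6 \cdot 1 \left(-35\right) + \frac{11}{3}\right) + 860 = \left(6 \left(-35\right) + \frac{11}{3}\right) + 860 = \left(-210 + \frac{11}{3}\right) + 860 = - \frac{619}{3} + 860 = \frac{1961}{3}$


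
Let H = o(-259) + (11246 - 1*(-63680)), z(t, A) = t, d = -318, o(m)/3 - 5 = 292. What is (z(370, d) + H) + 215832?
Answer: 292019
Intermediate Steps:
o(m) = 891 (o(m) = 15 + 3*292 = 15 + 876 = 891)
H = 75817 (H = 891 + (11246 - 1*(-63680)) = 891 + (11246 + 63680) = 891 + 74926 = 75817)
(z(370, d) + H) + 215832 = (370 + 75817) + 215832 = 76187 + 215832 = 292019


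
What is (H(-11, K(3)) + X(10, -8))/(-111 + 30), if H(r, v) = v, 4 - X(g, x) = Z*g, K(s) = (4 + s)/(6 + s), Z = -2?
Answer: -223/729 ≈ -0.30590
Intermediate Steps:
K(s) = (4 + s)/(6 + s)
X(g, x) = 4 + 2*g (X(g, x) = 4 - (-2)*g = 4 + 2*g)
(H(-11, K(3)) + X(10, -8))/(-111 + 30) = ((4 + 3)/(6 + 3) + (4 + 2*10))/(-111 + 30) = (7/9 + (4 + 20))/(-81) = -((1/9)*7 + 24)/81 = -(7/9 + 24)/81 = -1/81*223/9 = -223/729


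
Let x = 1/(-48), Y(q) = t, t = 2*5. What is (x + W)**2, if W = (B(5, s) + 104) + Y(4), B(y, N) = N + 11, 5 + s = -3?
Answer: 31528225/2304 ≈ 13684.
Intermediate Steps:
t = 10
s = -8 (s = -5 - 3 = -8)
Y(q) = 10
B(y, N) = 11 + N
W = 117 (W = ((11 - 8) + 104) + 10 = (3 + 104) + 10 = 107 + 10 = 117)
x = -1/48 ≈ -0.020833
(x + W)**2 = (-1/48 + 117)**2 = (5615/48)**2 = 31528225/2304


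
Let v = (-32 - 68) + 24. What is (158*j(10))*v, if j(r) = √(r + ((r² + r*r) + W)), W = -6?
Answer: -24016*√51 ≈ -1.7151e+5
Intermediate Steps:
v = -76 (v = -100 + 24 = -76)
j(r) = √(-6 + r + 2*r²) (j(r) = √(r + ((r² + r*r) - 6)) = √(r + ((r² + r²) - 6)) = √(r + (2*r² - 6)) = √(r + (-6 + 2*r²)) = √(-6 + r + 2*r²))
(158*j(10))*v = (158*√(-6 + 10 + 2*10²))*(-76) = (158*√(-6 + 10 + 2*100))*(-76) = (158*√(-6 + 10 + 200))*(-76) = (158*√204)*(-76) = (158*(2*√51))*(-76) = (316*√51)*(-76) = -24016*√51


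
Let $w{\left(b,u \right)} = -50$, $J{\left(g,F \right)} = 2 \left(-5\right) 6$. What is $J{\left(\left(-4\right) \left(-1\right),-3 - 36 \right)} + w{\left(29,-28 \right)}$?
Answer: $-110$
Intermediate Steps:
$J{\left(g,F \right)} = -60$ ($J{\left(g,F \right)} = \left(-10\right) 6 = -60$)
$J{\left(\left(-4\right) \left(-1\right),-3 - 36 \right)} + w{\left(29,-28 \right)} = -60 - 50 = -110$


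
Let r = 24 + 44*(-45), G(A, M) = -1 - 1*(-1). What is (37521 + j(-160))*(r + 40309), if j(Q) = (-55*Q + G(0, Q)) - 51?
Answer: 1774593310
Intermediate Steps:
G(A, M) = 0 (G(A, M) = -1 + 1 = 0)
r = -1956 (r = 24 - 1980 = -1956)
j(Q) = -51 - 55*Q (j(Q) = (-55*Q + 0) - 51 = -55*Q - 51 = -51 - 55*Q)
(37521 + j(-160))*(r + 40309) = (37521 + (-51 - 55*(-160)))*(-1956 + 40309) = (37521 + (-51 + 8800))*38353 = (37521 + 8749)*38353 = 46270*38353 = 1774593310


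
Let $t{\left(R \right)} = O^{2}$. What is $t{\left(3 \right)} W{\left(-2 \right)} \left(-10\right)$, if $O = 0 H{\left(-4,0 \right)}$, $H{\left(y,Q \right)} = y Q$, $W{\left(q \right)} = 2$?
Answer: $0$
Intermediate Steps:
$H{\left(y,Q \right)} = Q y$
$O = 0$ ($O = 0 \cdot 0 \left(-4\right) = 0 \cdot 0 = 0$)
$t{\left(R \right)} = 0$ ($t{\left(R \right)} = 0^{2} = 0$)
$t{\left(3 \right)} W{\left(-2 \right)} \left(-10\right) = 0 \cdot 2 \left(-10\right) = 0 \left(-10\right) = 0$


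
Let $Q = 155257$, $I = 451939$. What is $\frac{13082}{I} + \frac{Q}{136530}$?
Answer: $\frac{71952778783}{61703231670} \approx 1.1661$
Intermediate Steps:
$\frac{13082}{I} + \frac{Q}{136530} = \frac{13082}{451939} + \frac{155257}{136530} = \frac{71952778783}{61703231670}$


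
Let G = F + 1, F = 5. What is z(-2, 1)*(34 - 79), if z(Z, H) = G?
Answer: -270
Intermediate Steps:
G = 6 (G = 5 + 1 = 6)
z(Z, H) = 6
z(-2, 1)*(34 - 79) = 6*(34 - 79) = 6*(-45) = -270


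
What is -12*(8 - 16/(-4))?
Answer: -144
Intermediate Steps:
-12*(8 - 16/(-4)) = -12*(8 - 16*(-1)/4) = -12*(8 - 1*(-4)) = -12*(8 + 4) = -12*12 = -144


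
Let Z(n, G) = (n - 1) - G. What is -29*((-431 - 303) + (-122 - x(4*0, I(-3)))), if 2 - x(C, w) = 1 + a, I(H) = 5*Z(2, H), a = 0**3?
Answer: 24853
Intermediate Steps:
Z(n, G) = -1 + n - G (Z(n, G) = (-1 + n) - G = -1 + n - G)
a = 0
I(H) = 5 - 5*H (I(H) = 5*(-1 + 2 - H) = 5*(1 - H) = 5 - 5*H)
x(C, w) = 1 (x(C, w) = 2 - (1 + 0) = 2 - 1*1 = 2 - 1 = 1)
-29*((-431 - 303) + (-122 - x(4*0, I(-3)))) = -29*((-431 - 303) + (-122 - 1*1)) = -29*(-734 + (-122 - 1)) = -29*(-734 - 123) = -29*(-857) = 24853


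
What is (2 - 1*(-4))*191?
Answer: 1146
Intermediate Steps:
(2 - 1*(-4))*191 = (2 + 4)*191 = 6*191 = 1146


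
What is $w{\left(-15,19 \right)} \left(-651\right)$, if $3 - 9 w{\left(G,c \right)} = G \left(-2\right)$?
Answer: $1953$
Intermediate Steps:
$w{\left(G,c \right)} = \frac{1}{3} + \frac{2 G}{9}$ ($w{\left(G,c \right)} = \frac{1}{3} - \frac{G \left(-2\right)}{9} = \frac{1}{3} - \frac{\left(-2\right) G}{9} = \frac{1}{3} + \frac{2 G}{9}$)
$w{\left(-15,19 \right)} \left(-651\right) = \left(\frac{1}{3} + \frac{2}{9} \left(-15\right)\right) \left(-651\right) = \left(\frac{1}{3} - \frac{10}{3}\right) \left(-651\right) = \left(-3\right) \left(-651\right) = 1953$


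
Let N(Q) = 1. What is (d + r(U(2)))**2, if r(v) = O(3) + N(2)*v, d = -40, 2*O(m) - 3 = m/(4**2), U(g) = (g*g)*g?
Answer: 946729/1024 ≈ 924.54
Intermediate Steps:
U(g) = g**3 (U(g) = g**2*g = g**3)
O(m) = 3/2 + m/32 (O(m) = 3/2 + (m/(4**2))/2 = 3/2 + (m/16)/2 = 3/2 + m/32)
r(v) = 51/32 + v (r(v) = (3/2 + (1/32)*3) + 1*v = (3/2 + 3/32) + v = 51/32 + v)
(d + r(U(2)))**2 = (-40 + (51/32 + 2**3))**2 = (-40 + (51/32 + 8))**2 = (-40 + 307/32)**2 = (-973/32)**2 = 946729/1024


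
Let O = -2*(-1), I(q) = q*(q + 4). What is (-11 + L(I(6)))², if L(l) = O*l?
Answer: 11881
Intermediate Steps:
I(q) = q*(4 + q)
O = 2
L(l) = 2*l
(-11 + L(I(6)))² = (-11 + 2*(6*(4 + 6)))² = (-11 + 2*(6*10))² = (-11 + 2*60)² = (-11 + 120)² = 109² = 11881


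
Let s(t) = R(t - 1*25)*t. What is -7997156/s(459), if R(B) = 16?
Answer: -1999289/1836 ≈ -1088.9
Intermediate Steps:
s(t) = 16*t
-7997156/s(459) = -7997156/(16*459) = -7997156/7344 = -7997156*1/7344 = -1999289/1836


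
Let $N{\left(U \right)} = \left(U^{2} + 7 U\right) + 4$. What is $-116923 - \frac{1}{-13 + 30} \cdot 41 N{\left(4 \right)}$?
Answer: $- \frac{1989659}{17} \approx -1.1704 \cdot 10^{5}$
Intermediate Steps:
$N{\left(U \right)} = 4 + U^{2} + 7 U$
$-116923 - \frac{1}{-13 + 30} \cdot 41 N{\left(4 \right)} = -116923 - \frac{1}{-13 + 30} \cdot 41 \left(4 + 4^{2} + 7 \cdot 4\right) = -116923 - \frac{1}{17} \cdot 41 \left(4 + 16 + 28\right) = -116923 - \frac{1}{17} \cdot 41 \cdot 48 = -116923 - \frac{41}{17} \cdot 48 = -116923 - \frac{1968}{17} = - \frac{1989659}{17}$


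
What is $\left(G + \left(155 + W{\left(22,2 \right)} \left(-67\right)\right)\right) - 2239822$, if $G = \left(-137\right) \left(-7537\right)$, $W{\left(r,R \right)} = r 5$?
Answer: $-1214468$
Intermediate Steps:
$W{\left(r,R \right)} = 5 r$
$G = 1032569$
$\left(G + \left(155 + W{\left(22,2 \right)} \left(-67\right)\right)\right) - 2239822 = \left(1032569 + \left(155 + 5 \cdot 22 \left(-67\right)\right)\right) - 2239822 = \left(1032569 + \left(155 + 110 \left(-67\right)\right)\right) - 2239822 = \left(1032569 + \left(155 - 7370\right)\right) - 2239822 = \left(1032569 - 7215\right) - 2239822 = 1025354 - 2239822 = -1214468$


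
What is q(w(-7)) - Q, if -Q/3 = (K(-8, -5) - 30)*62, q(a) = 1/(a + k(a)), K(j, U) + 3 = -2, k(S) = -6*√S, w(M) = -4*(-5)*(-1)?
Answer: (-78120*√5 + 130201*I)/(4*(-5*I + 3*√5)) ≈ -6510.0 + 0.023957*I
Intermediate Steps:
w(M) = -20 (w(M) = 20*(-1) = -20)
K(j, U) = -5 (K(j, U) = -3 - 2 = -5)
q(a) = 1/(a - 6*√a)
Q = 6510 (Q = -3*(-5 - 30)*62 = -(-105)*62 = -3*(-2170) = 6510)
q(w(-7)) - Q = 1/(-20 - 12*I*√5) - 1*6510 = 1/(-20 - 12*I*√5) - 6510 = -6510 + 1/(-20 - 12*I*√5)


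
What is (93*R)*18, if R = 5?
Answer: 8370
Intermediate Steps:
(93*R)*18 = (93*5)*18 = 465*18 = 8370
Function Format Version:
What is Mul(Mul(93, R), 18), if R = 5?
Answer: 8370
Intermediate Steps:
Mul(Mul(93, R), 18) = Mul(Mul(93, 5), 18) = Mul(465, 18) = 8370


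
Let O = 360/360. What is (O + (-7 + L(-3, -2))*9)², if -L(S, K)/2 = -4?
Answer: 100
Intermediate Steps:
O = 1 (O = 360*(1/360) = 1)
L(S, K) = 8 (L(S, K) = -2*(-4) = 8)
(O + (-7 + L(-3, -2))*9)² = (1 + (-7 + 8)*9)² = (1 + 1*9)² = (1 + 9)² = 10² = 100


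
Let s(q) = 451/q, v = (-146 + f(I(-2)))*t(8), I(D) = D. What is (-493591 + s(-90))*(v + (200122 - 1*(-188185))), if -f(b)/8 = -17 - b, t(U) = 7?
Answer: -383153903625/2 ≈ -1.9158e+11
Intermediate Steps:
f(b) = 136 + 8*b (f(b) = -8*(-17 - b) = 136 + 8*b)
v = -182 (v = (-146 + (136 + 8*(-2)))*7 = (-146 + (136 - 16))*7 = (-146 + 120)*7 = -26*7 = -182)
(-493591 + s(-90))*(v + (200122 - 1*(-188185))) = (-493591 + 451/(-90))*(-182 + (200122 - 1*(-188185))) = (-493591 + 451*(-1/90))*(-182 + (200122 + 188185)) = (-493591 - 451/90)*(-182 + 388307) = -44423641/90*388125 = -383153903625/2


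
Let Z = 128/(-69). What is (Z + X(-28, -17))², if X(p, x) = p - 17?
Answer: 10452289/4761 ≈ 2195.4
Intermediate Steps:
X(p, x) = -17 + p
Z = -128/69 (Z = 128*(-1/69) = -128/69 ≈ -1.8551)
(Z + X(-28, -17))² = (-128/69 + (-17 - 28))² = (-128/69 - 45)² = (-3233/69)² = 10452289/4761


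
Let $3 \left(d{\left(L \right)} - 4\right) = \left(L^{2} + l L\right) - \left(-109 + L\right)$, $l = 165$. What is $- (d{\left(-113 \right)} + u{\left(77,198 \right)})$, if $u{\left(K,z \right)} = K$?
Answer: $\frac{5411}{3} \approx 1803.7$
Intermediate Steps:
$d{\left(L \right)} = \frac{121}{3} + \frac{L^{2}}{3} + \frac{164 L}{3}$ ($d{\left(L \right)} = 4 + \frac{\left(L^{2} + 165 L\right) - \left(-109 + L\right)}{3} = 4 + \frac{109 + L^{2} + 164 L}{3} = 4 + \left(\frac{109}{3} + \frac{L^{2}}{3} + \frac{164 L}{3}\right) = \frac{121}{3} + \frac{L^{2}}{3} + \frac{164 L}{3}$)
$- (d{\left(-113 \right)} + u{\left(77,198 \right)}) = - (\left(\frac{121}{3} + \frac{\left(-113\right)^{2}}{3} + \frac{164}{3} \left(-113\right)\right) + 77) = - (\left(\frac{121}{3} + \frac{1}{3} \cdot 12769 - \frac{18532}{3}\right) + 77) = - (\left(\frac{121}{3} + \frac{12769}{3} - \frac{18532}{3}\right) + 77) = - (- \frac{5642}{3} + 77) = \left(-1\right) \left(- \frac{5411}{3}\right) = \frac{5411}{3}$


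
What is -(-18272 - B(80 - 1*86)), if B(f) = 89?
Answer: 18361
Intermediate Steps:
-(-18272 - B(80 - 1*86)) = -(-18272 - 1*89) = -(-18272 - 89) = -1*(-18361) = 18361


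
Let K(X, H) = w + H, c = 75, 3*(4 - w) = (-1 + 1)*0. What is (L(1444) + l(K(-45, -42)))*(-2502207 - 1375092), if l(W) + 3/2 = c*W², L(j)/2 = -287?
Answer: -835360192251/2 ≈ -4.1768e+11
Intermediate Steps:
w = 4 (w = 4 - (-1 + 1)*0/3 = 4 - 0*0 = 4 - ⅓*0 = 4 + 0 = 4)
L(j) = -574 (L(j) = 2*(-287) = -574)
K(X, H) = 4 + H
l(W) = -3/2 + 75*W²
(L(1444) + l(K(-45, -42)))*(-2502207 - 1375092) = (-574 + (-3/2 + 75*(4 - 42)²))*(-2502207 - 1375092) = (-574 + (-3/2 + 75*(-38)²))*(-3877299) = (-574 + (-3/2 + 75*1444))*(-3877299) = (-574 + (-3/2 + 108300))*(-3877299) = (-574 + 216597/2)*(-3877299) = (215449/2)*(-3877299) = -835360192251/2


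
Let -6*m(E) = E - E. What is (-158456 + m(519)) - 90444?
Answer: -248900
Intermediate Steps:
m(E) = 0 (m(E) = -(E - E)/6 = -⅙*0 = 0)
(-158456 + m(519)) - 90444 = (-158456 + 0) - 90444 = -158456 - 90444 = -248900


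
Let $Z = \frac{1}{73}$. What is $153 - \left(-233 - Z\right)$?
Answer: $\frac{28179}{73} \approx 386.01$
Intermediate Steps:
$Z = \frac{1}{73} \approx 0.013699$
$153 - \left(-233 - Z\right) = 153 - \left(-233 - \frac{1}{73}\right) = 153 - - \frac{17010}{73} = 153 + \frac{17010}{73} = \frac{28179}{73}$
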